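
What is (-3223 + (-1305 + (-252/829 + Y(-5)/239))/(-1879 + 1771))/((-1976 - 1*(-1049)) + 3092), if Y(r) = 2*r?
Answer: -68707601531/46326990420 ≈ -1.4831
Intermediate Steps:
(-3223 + (-1305 + (-252/829 + Y(-5)/239))/(-1879 + 1771))/((-1976 - 1*(-1049)) + 3092) = (-3223 + (-1305 + (-252/829 + (2*(-5))/239))/(-1879 + 1771))/((-1976 - 1*(-1049)) + 3092) = (-3223 + (-1305 + (-252*1/829 - 10*1/239))/(-108))/((-1976 + 1049) + 3092) = (-3223 + (-1305 + (-252/829 - 10/239))*(-1/108))/(-927 + 3092) = (-3223 + (-1305 - 68518/198131)*(-1/108))/2165 = (-3223 - 258629473/198131*(-1/108))*(1/2165) = (-3223 + 258629473/21398148)*(1/2165) = -68707601531/21398148*1/2165 = -68707601531/46326990420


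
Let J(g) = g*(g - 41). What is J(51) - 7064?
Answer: -6554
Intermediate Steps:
J(g) = g*(-41 + g)
J(51) - 7064 = 51*(-41 + 51) - 7064 = 51*10 - 7064 = 510 - 7064 = -6554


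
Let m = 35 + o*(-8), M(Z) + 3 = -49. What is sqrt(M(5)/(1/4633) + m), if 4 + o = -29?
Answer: I*sqrt(240617) ≈ 490.53*I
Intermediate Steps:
o = -33 (o = -4 - 29 = -33)
M(Z) = -52 (M(Z) = -3 - 49 = -52)
m = 299 (m = 35 - 33*(-8) = 35 + 264 = 299)
sqrt(M(5)/(1/4633) + m) = sqrt(-52/(1/4633) + 299) = sqrt(-52/1/4633 + 299) = sqrt(-52*4633 + 299) = sqrt(-240916 + 299) = sqrt(-240617) = I*sqrt(240617)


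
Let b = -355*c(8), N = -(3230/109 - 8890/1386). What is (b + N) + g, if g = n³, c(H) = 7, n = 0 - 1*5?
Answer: -28415065/10791 ≈ -2633.2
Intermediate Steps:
n = -5 (n = 0 - 5 = -5)
N = -250555/10791 (N = -(3230*(1/109) - 8890*1/1386) = -(3230/109 - 635/99) = -1*250555/10791 = -250555/10791 ≈ -23.219)
g = -125 (g = (-5)³ = -125)
b = -2485 (b = -355*7 = -2485)
(b + N) + g = (-2485 - 250555/10791) - 125 = -27066190/10791 - 125 = -28415065/10791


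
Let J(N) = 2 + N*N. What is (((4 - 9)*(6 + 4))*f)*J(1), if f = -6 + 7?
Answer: -150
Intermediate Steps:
f = 1
J(N) = 2 + N²
(((4 - 9)*(6 + 4))*f)*J(1) = (((4 - 9)*(6 + 4))*1)*(2 + 1²) = (-5*10*1)*(2 + 1) = -50*1*3 = -50*3 = -150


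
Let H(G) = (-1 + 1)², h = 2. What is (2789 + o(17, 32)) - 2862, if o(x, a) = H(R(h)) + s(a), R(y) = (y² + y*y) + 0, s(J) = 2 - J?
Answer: -103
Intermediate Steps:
R(y) = 2*y² (R(y) = (y² + y²) + 0 = 2*y² + 0 = 2*y²)
H(G) = 0 (H(G) = 0² = 0)
o(x, a) = 2 - a (o(x, a) = 0 + (2 - a) = 2 - a)
(2789 + o(17, 32)) - 2862 = (2789 + (2 - 1*32)) - 2862 = (2789 + (2 - 32)) - 2862 = (2789 - 30) - 2862 = 2759 - 2862 = -103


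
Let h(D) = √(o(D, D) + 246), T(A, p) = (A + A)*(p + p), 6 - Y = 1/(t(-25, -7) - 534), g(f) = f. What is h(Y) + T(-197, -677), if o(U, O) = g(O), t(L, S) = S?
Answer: 533476 + √73756153/541 ≈ 5.3349e+5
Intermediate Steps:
o(U, O) = O
Y = 3247/541 (Y = 6 - 1/(-7 - 534) = 6 - 1/(-541) = 6 - 1*(-1/541) = 6 + 1/541 = 3247/541 ≈ 6.0018)
T(A, p) = 4*A*p (T(A, p) = (2*A)*(2*p) = 4*A*p)
h(D) = √(246 + D) (h(D) = √(D + 246) = √(246 + D))
h(Y) + T(-197, -677) = √(246 + 3247/541) + 4*(-197)*(-677) = √(136333/541) + 533476 = √73756153/541 + 533476 = 533476 + √73756153/541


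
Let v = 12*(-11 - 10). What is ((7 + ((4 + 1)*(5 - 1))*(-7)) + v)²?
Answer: 148225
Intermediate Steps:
v = -252 (v = 12*(-21) = -252)
((7 + ((4 + 1)*(5 - 1))*(-7)) + v)² = ((7 + ((4 + 1)*(5 - 1))*(-7)) - 252)² = ((7 + (5*4)*(-7)) - 252)² = ((7 + 20*(-7)) - 252)² = ((7 - 140) - 252)² = (-133 - 252)² = (-385)² = 148225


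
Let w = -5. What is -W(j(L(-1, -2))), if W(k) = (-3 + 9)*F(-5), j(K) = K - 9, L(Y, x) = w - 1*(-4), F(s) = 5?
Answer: -30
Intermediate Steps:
L(Y, x) = -1 (L(Y, x) = -5 - 1*(-4) = -5 + 4 = -1)
j(K) = -9 + K
W(k) = 30 (W(k) = (-3 + 9)*5 = 6*5 = 30)
-W(j(L(-1, -2))) = -1*30 = -30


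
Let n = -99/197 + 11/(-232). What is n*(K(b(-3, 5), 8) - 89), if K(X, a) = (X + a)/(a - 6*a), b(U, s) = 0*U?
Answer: 1121021/22852 ≈ 49.056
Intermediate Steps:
b(U, s) = 0
K(X, a) = -(X + a)/(5*a) (K(X, a) = (X + a)/((-5*a)) = (X + a)*(-1/(5*a)) = -(X + a)/(5*a))
n = -25135/45704 (n = -99*1/197 + 11*(-1/232) = -99/197 - 11/232 = -25135/45704 ≈ -0.54995)
n*(K(b(-3, 5), 8) - 89) = -25135*((⅕)*(-1*0 - 1*8)/8 - 89)/45704 = -25135*((⅕)*(⅛)*(0 - 8) - 89)/45704 = -25135*((⅕)*(⅛)*(-8) - 89)/45704 = -25135*(-⅕ - 89)/45704 = -25135/45704*(-446/5) = 1121021/22852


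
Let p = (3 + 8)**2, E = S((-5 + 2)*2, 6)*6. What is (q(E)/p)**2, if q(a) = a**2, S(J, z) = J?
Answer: 1679616/14641 ≈ 114.72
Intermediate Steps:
E = -36 (E = ((-5 + 2)*2)*6 = -3*2*6 = -6*6 = -36)
p = 121 (p = 11**2 = 121)
(q(E)/p)**2 = ((-36)**2/121)**2 = (1296*(1/121))**2 = (1296/121)**2 = 1679616/14641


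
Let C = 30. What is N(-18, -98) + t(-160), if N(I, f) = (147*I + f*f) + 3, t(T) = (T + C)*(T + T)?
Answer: 48561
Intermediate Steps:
t(T) = 2*T*(30 + T) (t(T) = (T + 30)*(T + T) = (30 + T)*(2*T) = 2*T*(30 + T))
N(I, f) = 3 + f² + 147*I (N(I, f) = (147*I + f²) + 3 = (f² + 147*I) + 3 = 3 + f² + 147*I)
N(-18, -98) + t(-160) = (3 + (-98)² + 147*(-18)) + 2*(-160)*(30 - 160) = (3 + 9604 - 2646) + 2*(-160)*(-130) = 6961 + 41600 = 48561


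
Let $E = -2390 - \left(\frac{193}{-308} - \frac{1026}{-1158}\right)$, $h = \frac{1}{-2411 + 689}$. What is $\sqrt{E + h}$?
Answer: $\frac{i \sqrt{31945627294978089}}{3655806} \approx 48.89 i$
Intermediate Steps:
$h = - \frac{1}{1722}$ ($h = \frac{1}{-1722} = - \frac{1}{1722} \approx -0.00058072$)
$E = - \frac{142086579}{59444}$ ($E = -2390 - \left(193 \left(- \frac{1}{308}\right) - - \frac{171}{193}\right) = -2390 - \left(- \frac{193}{308} + \frac{171}{193}\right) = -2390 - \frac{15419}{59444} = - \frac{142086579}{59444} \approx -2390.3$)
$\sqrt{E + h} = \sqrt{- \frac{142086579}{59444} - \frac{1}{1722}} = \sqrt{- \frac{17476653463}{7311612}} = \frac{i \sqrt{31945627294978089}}{3655806}$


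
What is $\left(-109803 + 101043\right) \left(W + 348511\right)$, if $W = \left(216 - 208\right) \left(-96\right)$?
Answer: $-3046228680$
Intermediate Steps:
$W = -768$ ($W = 8 \left(-96\right) = -768$)
$\left(-109803 + 101043\right) \left(W + 348511\right) = \left(-109803 + 101043\right) \left(-768 + 348511\right) = \left(-8760\right) 347743 = -3046228680$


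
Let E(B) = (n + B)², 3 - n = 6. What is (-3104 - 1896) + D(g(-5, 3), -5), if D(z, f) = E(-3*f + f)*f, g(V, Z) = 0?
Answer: -5245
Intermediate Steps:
n = -3 (n = 3 - 1*6 = 3 - 6 = -3)
E(B) = (-3 + B)²
D(z, f) = f*(-3 - 2*f)² (D(z, f) = (-3 + (-3*f + f))²*f = (-3 - 2*f)²*f = f*(-3 - 2*f)²)
(-3104 - 1896) + D(g(-5, 3), -5) = (-3104 - 1896) - 5*(3 + 2*(-5))² = -5000 - 5*(3 - 10)² = -5000 - 5*(-7)² = -5000 - 5*49 = -5000 - 245 = -5245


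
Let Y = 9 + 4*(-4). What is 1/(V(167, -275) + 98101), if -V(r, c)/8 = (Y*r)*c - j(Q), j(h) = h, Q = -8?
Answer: -1/2473763 ≈ -4.0424e-7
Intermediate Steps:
Y = -7 (Y = 9 - 16 = -7)
V(r, c) = -64 + 56*c*r (V(r, c) = -8*((-7*r)*c - 1*(-8)) = -8*(-7*c*r + 8) = -8*(8 - 7*c*r) = -64 + 56*c*r)
1/(V(167, -275) + 98101) = 1/((-64 + 56*(-275)*167) + 98101) = 1/((-64 - 2571800) + 98101) = 1/(-2571864 + 98101) = 1/(-2473763) = -1/2473763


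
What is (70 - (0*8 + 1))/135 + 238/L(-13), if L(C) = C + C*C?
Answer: 2383/1170 ≈ 2.0368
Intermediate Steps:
L(C) = C + C**2
(70 - (0*8 + 1))/135 + 238/L(-13) = (70 - (0*8 + 1))/135 + 238/((-13*(1 - 13))) = (70 - (0 + 1))*(1/135) + 238/((-13*(-12))) = (70 - 1*1)*(1/135) + 238/156 = (70 - 1)*(1/135) + 238*(1/156) = 69*(1/135) + 119/78 = 23/45 + 119/78 = 2383/1170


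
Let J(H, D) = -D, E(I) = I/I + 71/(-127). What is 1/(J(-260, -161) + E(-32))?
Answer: 127/20503 ≈ 0.0061942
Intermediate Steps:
E(I) = 56/127 (E(I) = 1 + 71*(-1/127) = 1 - 71/127 = 56/127)
1/(J(-260, -161) + E(-32)) = 1/(-1*(-161) + 56/127) = 1/(161 + 56/127) = 1/(20503/127) = 127/20503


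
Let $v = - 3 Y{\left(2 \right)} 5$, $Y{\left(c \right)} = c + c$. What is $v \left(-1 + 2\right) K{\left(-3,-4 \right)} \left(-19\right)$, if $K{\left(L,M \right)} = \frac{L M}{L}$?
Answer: $-4560$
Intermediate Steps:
$K{\left(L,M \right)} = M$
$Y{\left(c \right)} = 2 c$
$v = -60$ ($v = - 3 \cdot 2 \cdot 2 \cdot 5 = \left(-3\right) 4 \cdot 5 = \left(-12\right) 5 = -60$)
$v \left(-1 + 2\right) K{\left(-3,-4 \right)} \left(-19\right) = - 60 \left(-1 + 2\right) \left(-4\right) \left(-19\right) = - 60 \cdot 1 \left(-4\right) \left(-19\right) = \left(-60\right) \left(-4\right) \left(-19\right) = 240 \left(-19\right) = -4560$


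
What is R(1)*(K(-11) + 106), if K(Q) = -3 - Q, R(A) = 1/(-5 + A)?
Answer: -57/2 ≈ -28.500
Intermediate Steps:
R(1)*(K(-11) + 106) = ((-3 - 1*(-11)) + 106)/(-5 + 1) = ((-3 + 11) + 106)/(-4) = -(8 + 106)/4 = -¼*114 = -57/2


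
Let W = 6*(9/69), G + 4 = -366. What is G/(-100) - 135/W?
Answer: -844/5 ≈ -168.80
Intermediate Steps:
G = -370 (G = -4 - 366 = -370)
W = 18/23 (W = 6*(9*(1/69)) = 6*(3/23) = 18/23 ≈ 0.78261)
G/(-100) - 135/W = -370/(-100) - 135/18/23 = -370*(-1/100) - 135*23/18 = 37/10 - 345/2 = -844/5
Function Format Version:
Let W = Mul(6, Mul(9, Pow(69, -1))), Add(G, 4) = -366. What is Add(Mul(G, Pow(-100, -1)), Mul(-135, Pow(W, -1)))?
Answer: Rational(-844, 5) ≈ -168.80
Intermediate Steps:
G = -370 (G = Add(-4, -366) = -370)
W = Rational(18, 23) (W = Mul(6, Mul(9, Rational(1, 69))) = Mul(6, Rational(3, 23)) = Rational(18, 23) ≈ 0.78261)
Add(Mul(G, Pow(-100, -1)), Mul(-135, Pow(W, -1))) = Add(Mul(-370, Pow(-100, -1)), Mul(-135, Pow(Rational(18, 23), -1))) = Add(Mul(-370, Rational(-1, 100)), Mul(-135, Rational(23, 18))) = Add(Rational(37, 10), Rational(-345, 2)) = Rational(-844, 5)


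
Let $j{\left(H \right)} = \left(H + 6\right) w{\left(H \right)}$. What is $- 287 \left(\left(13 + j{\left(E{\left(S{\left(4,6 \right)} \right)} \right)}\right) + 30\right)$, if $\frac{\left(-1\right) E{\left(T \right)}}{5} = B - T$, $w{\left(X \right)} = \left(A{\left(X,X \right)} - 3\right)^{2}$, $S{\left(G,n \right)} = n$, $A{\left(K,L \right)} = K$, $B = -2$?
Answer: $-18085879$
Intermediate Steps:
$w{\left(X \right)} = \left(-3 + X\right)^{2}$ ($w{\left(X \right)} = \left(X - 3\right)^{2} = \left(-3 + X\right)^{2}$)
$E{\left(T \right)} = 10 + 5 T$ ($E{\left(T \right)} = - 5 \left(-2 - T\right) = 10 + 5 T$)
$j{\left(H \right)} = \left(-3 + H\right)^{2} \left(6 + H\right)$ ($j{\left(H \right)} = \left(H + 6\right) \left(-3 + H\right)^{2} = \left(6 + H\right) \left(-3 + H\right)^{2} = \left(-3 + H\right)^{2} \left(6 + H\right)$)
$- 287 \left(\left(13 + j{\left(E{\left(S{\left(4,6 \right)} \right)} \right)}\right) + 30\right) = - 287 \left(\left(13 + \left(-3 + \left(10 + 5 \cdot 6\right)\right)^{2} \left(6 + \left(10 + 5 \cdot 6\right)\right)\right) + 30\right) = - 287 \left(\left(13 + \left(-3 + \left(10 + 30\right)\right)^{2} \left(6 + \left(10 + 30\right)\right)\right) + 30\right) = - 287 \left(\left(13 + \left(-3 + 40\right)^{2} \left(6 + 40\right)\right) + 30\right) = - 287 \left(\left(13 + 37^{2} \cdot 46\right) + 30\right) = - 287 \left(\left(13 + 1369 \cdot 46\right) + 30\right) = - 287 \left(\left(13 + 62974\right) + 30\right) = - 287 \left(62987 + 30\right) = \left(-287\right) 63017 = -18085879$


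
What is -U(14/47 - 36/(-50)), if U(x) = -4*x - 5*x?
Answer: 10764/1175 ≈ 9.1609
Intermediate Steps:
U(x) = -9*x
-U(14/47 - 36/(-50)) = -(-9)*(14/47 - 36/(-50)) = -(-9)*(14*(1/47) - 36*(-1/50)) = -(-9)*(14/47 + 18/25) = -(-9)*1196/1175 = -1*(-10764/1175) = 10764/1175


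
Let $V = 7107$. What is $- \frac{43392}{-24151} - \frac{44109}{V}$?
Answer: $- \frac{252296505}{57213719} \approx -4.4097$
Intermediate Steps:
$- \frac{43392}{-24151} - \frac{44109}{V} = - \frac{43392}{-24151} - \frac{44109}{7107} = \left(-43392\right) \left(- \frac{1}{24151}\right) - \frac{14703}{2369} = \frac{43392}{24151} - \frac{14703}{2369} = - \frac{252296505}{57213719}$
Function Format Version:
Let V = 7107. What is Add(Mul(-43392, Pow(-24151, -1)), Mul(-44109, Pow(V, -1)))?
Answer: Rational(-252296505, 57213719) ≈ -4.4097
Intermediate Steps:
Add(Mul(-43392, Pow(-24151, -1)), Mul(-44109, Pow(V, -1))) = Add(Mul(-43392, Pow(-24151, -1)), Mul(-44109, Pow(7107, -1))) = Add(Mul(-43392, Rational(-1, 24151)), Mul(-44109, Rational(1, 7107))) = Add(Rational(43392, 24151), Rational(-14703, 2369)) = Rational(-252296505, 57213719)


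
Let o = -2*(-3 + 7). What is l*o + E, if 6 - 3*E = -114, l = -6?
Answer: 88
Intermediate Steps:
E = 40 (E = 2 - ⅓*(-114) = 2 + 38 = 40)
o = -8 (o = -2*4 = -8)
l*o + E = -6*(-8) + 40 = 48 + 40 = 88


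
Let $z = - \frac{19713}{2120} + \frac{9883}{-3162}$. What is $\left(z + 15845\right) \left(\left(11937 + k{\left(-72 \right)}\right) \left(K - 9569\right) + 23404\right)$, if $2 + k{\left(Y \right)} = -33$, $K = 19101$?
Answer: $\frac{48561398568449869}{27030} \approx 1.7966 \cdot 10^{12}$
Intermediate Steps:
$k{\left(Y \right)} = -35$ ($k{\left(Y \right)} = -2 - 33 = -35$)
$z = - \frac{41642233}{3351720}$ ($z = \left(-19713\right) \frac{1}{2120} + 9883 \left(- \frac{1}{3162}\right) = - \frac{19713}{2120} - \frac{9883}{3162} = - \frac{41642233}{3351720} \approx -12.424$)
$\left(z + 15845\right) \left(\left(11937 + k{\left(-72 \right)}\right) \left(K - 9569\right) + 23404\right) = \left(- \frac{41642233}{3351720} + 15845\right) \left(\left(11937 - 35\right) \left(19101 - 9569\right) + 23404\right) = \frac{53066361167 \left(11902 \cdot 9532 + 23404\right)}{3351720} = \frac{53066361167 \left(113449864 + 23404\right)}{3351720} = \frac{53066361167}{3351720} \cdot 113473268 = \frac{48561398568449869}{27030}$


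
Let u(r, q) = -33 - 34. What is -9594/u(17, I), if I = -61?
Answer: 9594/67 ≈ 143.19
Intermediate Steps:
u(r, q) = -67
-9594/u(17, I) = -9594/(-67) = -9594*(-1/67) = 9594/67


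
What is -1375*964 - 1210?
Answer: -1326710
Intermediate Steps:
-1375*964 - 1210 = -1325500 - 1210 = -1326710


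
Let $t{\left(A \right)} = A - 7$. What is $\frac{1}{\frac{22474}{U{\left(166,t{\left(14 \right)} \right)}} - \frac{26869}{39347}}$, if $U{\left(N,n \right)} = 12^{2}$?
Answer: $\frac{2832984}{440207671} \approx 0.0064356$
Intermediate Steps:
$t{\left(A \right)} = -7 + A$ ($t{\left(A \right)} = A - 7 = -7 + A$)
$U{\left(N,n \right)} = 144$
$\frac{1}{\frac{22474}{U{\left(166,t{\left(14 \right)} \right)}} - \frac{26869}{39347}} = \frac{1}{\frac{22474}{144} - \frac{26869}{39347}} = \frac{1}{22474 \cdot \frac{1}{144} - \frac{26869}{39347}} = \frac{1}{\frac{11237}{72} - \frac{26869}{39347}} = \frac{1}{\frac{440207671}{2832984}} = \frac{2832984}{440207671}$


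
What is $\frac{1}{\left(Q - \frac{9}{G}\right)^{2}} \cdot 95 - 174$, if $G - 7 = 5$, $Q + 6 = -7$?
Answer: $- \frac{104966}{605} \approx -173.5$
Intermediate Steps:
$Q = -13$ ($Q = -6 - 7 = -13$)
$G = 12$ ($G = 7 + 5 = 12$)
$\frac{1}{\left(Q - \frac{9}{G}\right)^{2}} \cdot 95 - 174 = \frac{1}{\left(-13 - \frac{9}{12}\right)^{2}} \cdot 95 - 174 = \frac{1}{\left(-13 - \frac{3}{4}\right)^{2}} \cdot 95 - 174 = \frac{1}{\left(- \frac{55}{4}\right)^{2}} \cdot 95 - 174 = \frac{1}{\frac{3025}{16}} \cdot 95 - 174 = \frac{16}{3025} \cdot 95 - 174 = \frac{304}{605} - 174 = - \frac{104966}{605}$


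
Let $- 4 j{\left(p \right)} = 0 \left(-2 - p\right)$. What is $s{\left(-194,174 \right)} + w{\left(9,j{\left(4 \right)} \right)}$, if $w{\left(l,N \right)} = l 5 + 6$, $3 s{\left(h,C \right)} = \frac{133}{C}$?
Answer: $\frac{26755}{522} \approx 51.255$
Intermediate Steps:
$j{\left(p \right)} = 0$ ($j{\left(p \right)} = - \frac{0 \left(-2 - p\right)}{4} = \left(- \frac{1}{4}\right) 0 = 0$)
$s{\left(h,C \right)} = \frac{133}{3 C}$ ($s{\left(h,C \right)} = \frac{133 \frac{1}{C}}{3} = \frac{133}{3 C}$)
$w{\left(l,N \right)} = 6 + 5 l$ ($w{\left(l,N \right)} = 5 l + 6 = 6 + 5 l$)
$s{\left(-194,174 \right)} + w{\left(9,j{\left(4 \right)} \right)} = \frac{133}{3 \cdot 174} + \left(6 + 5 \cdot 9\right) = \frac{133}{3} \cdot \frac{1}{174} + \left(6 + 45\right) = \frac{133}{522} + 51 = \frac{26755}{522}$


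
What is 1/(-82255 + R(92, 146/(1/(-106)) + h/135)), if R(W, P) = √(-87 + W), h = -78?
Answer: -16451/1353177004 - √5/6765885020 ≈ -1.2158e-5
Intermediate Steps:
1/(-82255 + R(92, 146/(1/(-106)) + h/135)) = 1/(-82255 + √(-87 + 92)) = 1/(-82255 + √5)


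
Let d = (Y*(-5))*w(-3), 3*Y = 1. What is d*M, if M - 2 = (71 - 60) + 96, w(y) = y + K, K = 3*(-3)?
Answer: 2180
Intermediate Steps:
K = -9
w(y) = -9 + y (w(y) = y - 9 = -9 + y)
M = 109 (M = 2 + ((71 - 60) + 96) = 2 + (11 + 96) = 2 + 107 = 109)
Y = ⅓ (Y = (⅓)*1 = ⅓ ≈ 0.33333)
d = 20 (d = ((⅓)*(-5))*(-9 - 3) = -5/3*(-12) = 20)
d*M = 20*109 = 2180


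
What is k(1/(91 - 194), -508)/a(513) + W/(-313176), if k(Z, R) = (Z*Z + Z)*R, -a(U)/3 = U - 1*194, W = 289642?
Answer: -492818098427/529936227348 ≈ -0.92996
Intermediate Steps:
a(U) = 582 - 3*U (a(U) = -3*(U - 1*194) = -3*(U - 194) = -3*(-194 + U) = 582 - 3*U)
k(Z, R) = R*(Z + Z²) (k(Z, R) = (Z² + Z)*R = (Z + Z²)*R = R*(Z + Z²))
k(1/(91 - 194), -508)/a(513) + W/(-313176) = (-508*(1 + 1/(91 - 194))/(91 - 194))/(582 - 3*513) + 289642/(-313176) = (-508*(1 + 1/(-103))/(-103))/(582 - 1539) + 289642*(-1/313176) = -508*(-1/103)*(1 - 1/103)/(-957) - 144821/156588 = -508*(-1/103)*102/103*(-1/957) - 144821/156588 = (51816/10609)*(-1/957) - 144821/156588 = -17272/3384271 - 144821/156588 = -492818098427/529936227348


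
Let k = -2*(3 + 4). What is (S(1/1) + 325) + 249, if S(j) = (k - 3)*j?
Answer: 557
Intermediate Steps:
k = -14 (k = -2*7 = -14)
S(j) = -17*j (S(j) = (-14 - 3)*j = -17*j)
(S(1/1) + 325) + 249 = (-17/1 + 325) + 249 = (-17*1 + 325) + 249 = (-17 + 325) + 249 = 308 + 249 = 557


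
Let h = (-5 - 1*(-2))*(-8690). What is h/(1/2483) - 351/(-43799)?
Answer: 2835188546541/43799 ≈ 6.4732e+7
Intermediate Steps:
h = 26070 (h = (-5 + 2)*(-8690) = -3*(-8690) = 26070)
h/(1/2483) - 351/(-43799) = 26070/(1/2483) - 351/(-43799) = 26070/(1/2483) - 351*(-1/43799) = 26070*2483 + 351/43799 = 64731810 + 351/43799 = 2835188546541/43799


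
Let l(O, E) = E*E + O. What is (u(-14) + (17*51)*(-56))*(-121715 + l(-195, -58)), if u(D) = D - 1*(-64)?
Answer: 5749718092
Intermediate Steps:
u(D) = 64 + D (u(D) = D + 64 = 64 + D)
l(O, E) = O + E² (l(O, E) = E² + O = O + E²)
(u(-14) + (17*51)*(-56))*(-121715 + l(-195, -58)) = ((64 - 14) + (17*51)*(-56))*(-121715 + (-195 + (-58)²)) = (50 + 867*(-56))*(-121715 + (-195 + 3364)) = (50 - 48552)*(-121715 + 3169) = -48502*(-118546) = 5749718092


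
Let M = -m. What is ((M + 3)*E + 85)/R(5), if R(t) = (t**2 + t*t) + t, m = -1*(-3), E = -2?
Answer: 17/11 ≈ 1.5455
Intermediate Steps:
m = 3
M = -3 (M = -1*3 = -3)
R(t) = t + 2*t**2 (R(t) = (t**2 + t**2) + t = 2*t**2 + t = t + 2*t**2)
((M + 3)*E + 85)/R(5) = ((-3 + 3)*(-2) + 85)/((5*(1 + 2*5))) = (0*(-2) + 85)/((5*(1 + 10))) = (0 + 85)/((5*11)) = 85/55 = (1/55)*85 = 17/11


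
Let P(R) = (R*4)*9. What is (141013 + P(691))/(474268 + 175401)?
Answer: 165889/649669 ≈ 0.25534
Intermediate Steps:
P(R) = 36*R (P(R) = (4*R)*9 = 36*R)
(141013 + P(691))/(474268 + 175401) = (141013 + 36*691)/(474268 + 175401) = (141013 + 24876)/649669 = 165889*(1/649669) = 165889/649669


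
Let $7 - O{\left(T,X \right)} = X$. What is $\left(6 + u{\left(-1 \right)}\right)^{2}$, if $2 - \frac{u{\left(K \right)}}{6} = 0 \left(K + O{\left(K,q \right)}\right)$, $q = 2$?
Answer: $324$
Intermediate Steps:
$O{\left(T,X \right)} = 7 - X$
$u{\left(K \right)} = 12$ ($u{\left(K \right)} = 12 - 6 \cdot 0 \left(K + \left(7 - 2\right)\right) = 12 - 6 \cdot 0 \left(K + 5\right) = 12 - 6 \cdot 0 \left(5 + K\right) = 12 - 0 = 12 + 0 = 12$)
$\left(6 + u{\left(-1 \right)}\right)^{2} = \left(6 + 12\right)^{2} = 18^{2} = 324$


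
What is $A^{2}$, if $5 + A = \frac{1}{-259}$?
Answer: $\frac{1679616}{67081} \approx 25.039$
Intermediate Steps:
$A = - \frac{1296}{259}$ ($A = -5 + \frac{1}{-259} = -5 - \frac{1}{259} = - \frac{1296}{259} \approx -5.0039$)
$A^{2} = \left(- \frac{1296}{259}\right)^{2} = \frac{1679616}{67081}$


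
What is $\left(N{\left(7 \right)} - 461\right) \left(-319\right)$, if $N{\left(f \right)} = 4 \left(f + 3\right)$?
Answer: $134299$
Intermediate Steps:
$N{\left(f \right)} = 12 + 4 f$ ($N{\left(f \right)} = 4 \left(3 + f\right) = 12 + 4 f$)
$\left(N{\left(7 \right)} - 461\right) \left(-319\right) = \left(\left(12 + 4 \cdot 7\right) - 461\right) \left(-319\right) = \left(\left(12 + 28\right) - 461\right) \left(-319\right) = \left(40 - 461\right) \left(-319\right) = \left(-421\right) \left(-319\right) = 134299$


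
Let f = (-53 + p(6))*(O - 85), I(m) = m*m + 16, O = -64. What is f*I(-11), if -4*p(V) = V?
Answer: 2225017/2 ≈ 1.1125e+6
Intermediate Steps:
p(V) = -V/4
I(m) = 16 + m**2 (I(m) = m**2 + 16 = 16 + m**2)
f = 16241/2 (f = (-53 - 1/4*6)*(-64 - 85) = (-53 - 3/2)*(-149) = -109/2*(-149) = 16241/2 ≈ 8120.5)
f*I(-11) = 16241*(16 + (-11)**2)/2 = 16241*(16 + 121)/2 = (16241/2)*137 = 2225017/2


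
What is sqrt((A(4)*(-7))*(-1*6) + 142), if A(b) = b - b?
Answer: sqrt(142) ≈ 11.916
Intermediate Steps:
A(b) = 0
sqrt((A(4)*(-7))*(-1*6) + 142) = sqrt((0*(-7))*(-1*6) + 142) = sqrt(0*(-6) + 142) = sqrt(0 + 142) = sqrt(142)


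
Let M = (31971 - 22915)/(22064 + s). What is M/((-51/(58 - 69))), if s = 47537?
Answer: 99616/3549651 ≈ 0.028064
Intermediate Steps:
M = 9056/69601 (M = (31971 - 22915)/(22064 + 47537) = 9056/69601 ≈ 0.13011)
M/((-51/(58 - 69))) = 9056/(69601*((-51/(58 - 69)))) = 9056/(69601*((-51/(-11)))) = 9056/(69601*((-1/11*(-51)))) = 9056/(69601*(51/11)) = (9056/69601)*(11/51) = 99616/3549651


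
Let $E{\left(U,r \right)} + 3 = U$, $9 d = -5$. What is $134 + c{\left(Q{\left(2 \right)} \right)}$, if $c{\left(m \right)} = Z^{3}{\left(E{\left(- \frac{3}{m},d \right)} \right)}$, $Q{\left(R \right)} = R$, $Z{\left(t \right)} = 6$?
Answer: $350$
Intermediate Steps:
$d = - \frac{5}{9}$ ($d = \frac{1}{9} \left(-5\right) = - \frac{5}{9} \approx -0.55556$)
$E{\left(U,r \right)} = -3 + U$
$c{\left(m \right)} = 216$ ($c{\left(m \right)} = 6^{3} = 216$)
$134 + c{\left(Q{\left(2 \right)} \right)} = 134 + 216 = 350$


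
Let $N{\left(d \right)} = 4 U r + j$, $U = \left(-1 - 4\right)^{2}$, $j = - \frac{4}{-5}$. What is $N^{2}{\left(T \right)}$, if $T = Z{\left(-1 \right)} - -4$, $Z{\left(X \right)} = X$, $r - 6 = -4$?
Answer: $\frac{1008016}{25} \approx 40321.0$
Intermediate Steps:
$j = \frac{4}{5}$ ($j = \left(-4\right) \left(- \frac{1}{5}\right) = \frac{4}{5} \approx 0.8$)
$r = 2$ ($r = 6 - 4 = 2$)
$U = 25$ ($U = \left(-5\right)^{2} = 25$)
$T = 3$ ($T = -1 - -4 = -1 + 4 = 3$)
$N{\left(d \right)} = \frac{1004}{5}$ ($N{\left(d \right)} = 4 \cdot 25 \cdot 2 + \frac{4}{5} = 4 \cdot 50 + \frac{4}{5} = 200 + \frac{4}{5} = \frac{1004}{5}$)
$N^{2}{\left(T \right)} = \left(\frac{1004}{5}\right)^{2} = \frac{1008016}{25}$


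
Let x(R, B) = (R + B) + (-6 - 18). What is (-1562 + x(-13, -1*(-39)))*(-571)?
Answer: 890760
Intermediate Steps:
x(R, B) = -24 + B + R (x(R, B) = (B + R) - 24 = -24 + B + R)
(-1562 + x(-13, -1*(-39)))*(-571) = (-1562 + (-24 - 1*(-39) - 13))*(-571) = (-1562 + (-24 + 39 - 13))*(-571) = (-1562 + 2)*(-571) = -1560*(-571) = 890760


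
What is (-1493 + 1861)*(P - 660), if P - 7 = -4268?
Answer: -1810928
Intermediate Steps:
P = -4261 (P = 7 - 4268 = -4261)
(-1493 + 1861)*(P - 660) = (-1493 + 1861)*(-4261 - 660) = 368*(-4921) = -1810928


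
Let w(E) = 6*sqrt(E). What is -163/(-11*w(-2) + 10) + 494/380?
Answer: 3*(-250*I + 143*sqrt(2))/(10*(5*I + 33*sqrt(2))) ≈ 1.115 - 1.7265*I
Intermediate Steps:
-163/(-11*w(-2) + 10) + 494/380 = -163/(-66*sqrt(-2) + 10) + 494/380 = -163/(-66*I*sqrt(2) + 10) + 494*(1/380) = -163/(-66*I*sqrt(2) + 10) + 13/10 = -163/(10 - 66*I*sqrt(2)) + 13/10 = 13/10 - 163/(10 - 66*I*sqrt(2))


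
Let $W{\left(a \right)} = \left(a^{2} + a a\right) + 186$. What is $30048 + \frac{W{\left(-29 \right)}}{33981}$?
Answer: $\frac{1021062956}{33981} \approx 30048.0$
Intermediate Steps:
$W{\left(a \right)} = 186 + 2 a^{2}$ ($W{\left(a \right)} = \left(a^{2} + a^{2}\right) + 186 = 2 a^{2} + 186 = 186 + 2 a^{2}$)
$30048 + \frac{W{\left(-29 \right)}}{33981} = 30048 + \frac{186 + 2 \left(-29\right)^{2}}{33981} = 30048 + \left(186 + 2 \cdot 841\right) \frac{1}{33981} = 30048 + \left(186 + 1682\right) \frac{1}{33981} = 30048 + 1868 \cdot \frac{1}{33981} = 30048 + \frac{1868}{33981} = \frac{1021062956}{33981}$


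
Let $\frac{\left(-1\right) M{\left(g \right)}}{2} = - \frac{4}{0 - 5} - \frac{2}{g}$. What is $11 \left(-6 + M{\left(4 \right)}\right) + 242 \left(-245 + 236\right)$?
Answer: $- \frac{11253}{5} \approx -2250.6$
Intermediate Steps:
$M{\left(g \right)} = - \frac{8}{5} + \frac{4}{g}$ ($M{\left(g \right)} = - 2 \left(- \frac{4}{0 - 5} - \frac{2}{g}\right) = - 2 \left(- \frac{4}{-5} - \frac{2}{g}\right) = - 2 \left(\left(-4\right) \left(- \frac{1}{5}\right) - \frac{2}{g}\right) = - 2 \left(\frac{4}{5} - \frac{2}{g}\right) = - \frac{8}{5} + \frac{4}{g}$)
$11 \left(-6 + M{\left(4 \right)}\right) + 242 \left(-245 + 236\right) = 11 \left(-6 - \left(\frac{8}{5} - \frac{4}{4}\right)\right) + 242 \left(-245 + 236\right) = 11 \left(-6 + \left(- \frac{8}{5} + 4 \cdot \frac{1}{4}\right)\right) + 242 \left(-9\right) = 11 \left(-6 + \left(- \frac{8}{5} + 1\right)\right) - 2178 = 11 \left(-6 - \frac{3}{5}\right) - 2178 = 11 \left(- \frac{33}{5}\right) - 2178 = - \frac{363}{5} - 2178 = - \frac{11253}{5}$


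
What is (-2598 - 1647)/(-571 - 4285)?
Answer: 4245/4856 ≈ 0.87418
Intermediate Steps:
(-2598 - 1647)/(-571 - 4285) = -4245/(-4856) = -4245*(-1/4856) = 4245/4856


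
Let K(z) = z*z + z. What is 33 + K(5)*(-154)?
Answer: -4587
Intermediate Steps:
K(z) = z + z**2 (K(z) = z**2 + z = z + z**2)
33 + K(5)*(-154) = 33 + (5*(1 + 5))*(-154) = 33 + (5*6)*(-154) = 33 + 30*(-154) = 33 - 4620 = -4587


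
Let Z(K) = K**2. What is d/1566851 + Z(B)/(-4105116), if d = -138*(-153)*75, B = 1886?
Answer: 231843425551/1608026277429 ≈ 0.14418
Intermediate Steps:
d = 1583550 (d = 21114*75 = 1583550)
d/1566851 + Z(B)/(-4105116) = 1583550/1566851 + 1886**2/(-4105116) = 1583550*(1/1566851) + 3556996*(-1/4105116) = 1583550/1566851 - 889249/1026279 = 231843425551/1608026277429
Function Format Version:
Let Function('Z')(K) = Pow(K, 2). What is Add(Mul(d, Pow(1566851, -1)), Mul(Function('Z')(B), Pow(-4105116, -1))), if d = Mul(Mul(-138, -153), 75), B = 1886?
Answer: Rational(231843425551, 1608026277429) ≈ 0.14418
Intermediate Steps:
d = 1583550 (d = Mul(21114, 75) = 1583550)
Add(Mul(d, Pow(1566851, -1)), Mul(Function('Z')(B), Pow(-4105116, -1))) = Add(Mul(1583550, Pow(1566851, -1)), Mul(Pow(1886, 2), Pow(-4105116, -1))) = Add(Mul(1583550, Rational(1, 1566851)), Mul(3556996, Rational(-1, 4105116))) = Add(Rational(1583550, 1566851), Rational(-889249, 1026279)) = Rational(231843425551, 1608026277429)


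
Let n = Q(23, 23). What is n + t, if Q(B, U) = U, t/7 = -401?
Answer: -2784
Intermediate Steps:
t = -2807 (t = 7*(-401) = -2807)
n = 23
n + t = 23 - 2807 = -2784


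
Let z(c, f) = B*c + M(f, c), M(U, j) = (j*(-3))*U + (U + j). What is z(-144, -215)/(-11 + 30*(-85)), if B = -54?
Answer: 85463/2561 ≈ 33.371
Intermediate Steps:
M(U, j) = U + j - 3*U*j (M(U, j) = (-3*j)*U + (U + j) = -3*U*j + (U + j) = U + j - 3*U*j)
z(c, f) = f - 53*c - 3*c*f (z(c, f) = -54*c + (f + c - 3*f*c) = -54*c + (f + c - 3*c*f) = -54*c + (c + f - 3*c*f) = f - 53*c - 3*c*f)
z(-144, -215)/(-11 + 30*(-85)) = (-215 - 53*(-144) - 3*(-144)*(-215))/(-11 + 30*(-85)) = (-215 + 7632 - 92880)/(-11 - 2550) = -85463/(-2561) = -85463*(-1/2561) = 85463/2561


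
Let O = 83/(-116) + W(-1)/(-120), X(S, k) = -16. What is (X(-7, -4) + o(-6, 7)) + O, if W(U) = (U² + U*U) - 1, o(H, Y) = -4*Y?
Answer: -155639/3480 ≈ -44.724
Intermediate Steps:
W(U) = -1 + 2*U² (W(U) = (U² + U²) - 1 = 2*U² - 1 = -1 + 2*U²)
O = -2519/3480 (O = 83/(-116) + (-1 + 2*(-1)²)/(-120) = 83*(-1/116) + (-1 + 2*1)*(-1/120) = -83/116 + (-1 + 2)*(-1/120) = -83/116 + 1*(-1/120) = -83/116 - 1/120 = -2519/3480 ≈ -0.72385)
(X(-7, -4) + o(-6, 7)) + O = (-16 - 4*7) - 2519/3480 = (-16 - 28) - 2519/3480 = -44 - 2519/3480 = -155639/3480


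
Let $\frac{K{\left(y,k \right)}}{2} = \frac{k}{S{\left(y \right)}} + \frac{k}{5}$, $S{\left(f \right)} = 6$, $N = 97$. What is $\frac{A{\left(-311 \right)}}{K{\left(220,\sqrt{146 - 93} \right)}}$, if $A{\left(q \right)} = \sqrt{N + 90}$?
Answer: $\frac{15 \sqrt{9911}}{583} \approx 2.5614$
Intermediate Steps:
$K{\left(y,k \right)} = \frac{11 k}{15}$ ($K{\left(y,k \right)} = 2 \left(\frac{k}{6} + \frac{k}{5}\right) = 2 \frac{11 k}{30} = \frac{11 k}{15}$)
$A{\left(q \right)} = \sqrt{187}$ ($A{\left(q \right)} = \sqrt{97 + 90} = \sqrt{187}$)
$\frac{A{\left(-311 \right)}}{K{\left(220,\sqrt{146 - 93} \right)}} = \frac{\sqrt{187}}{\frac{11}{15} \sqrt{146 - 93}} = \frac{\sqrt{187}}{\frac{11}{15} \sqrt{53}} = \sqrt{187} \frac{15 \sqrt{53}}{583} = \frac{15 \sqrt{9911}}{583}$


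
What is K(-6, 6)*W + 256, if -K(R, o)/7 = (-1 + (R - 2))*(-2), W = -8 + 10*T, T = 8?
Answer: -8816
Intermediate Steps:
W = 72 (W = -8 + 10*8 = -8 + 80 = 72)
K(R, o) = -42 + 14*R (K(R, o) = -7*(-1 + (R - 2))*(-2) = -7*(-1 + (-2 + R))*(-2) = -7*(-3 + R)*(-2) = -7*(6 - 2*R) = -42 + 14*R)
K(-6, 6)*W + 256 = (-42 + 14*(-6))*72 + 256 = (-42 - 84)*72 + 256 = -126*72 + 256 = -9072 + 256 = -8816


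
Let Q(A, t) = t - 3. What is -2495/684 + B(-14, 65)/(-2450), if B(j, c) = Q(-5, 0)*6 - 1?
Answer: -3049877/837900 ≈ -3.6399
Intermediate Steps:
Q(A, t) = -3 + t
B(j, c) = -19 (B(j, c) = (-3 + 0)*6 - 1 = -3*6 - 1 = -18 - 1 = -19)
-2495/684 + B(-14, 65)/(-2450) = -2495/684 - 19/(-2450) = -2495*1/684 - 19*(-1/2450) = -2495/684 + 19/2450 = -3049877/837900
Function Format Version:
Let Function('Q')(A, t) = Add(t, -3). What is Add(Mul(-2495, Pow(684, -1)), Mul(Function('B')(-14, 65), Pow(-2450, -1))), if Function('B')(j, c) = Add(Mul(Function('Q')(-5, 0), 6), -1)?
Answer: Rational(-3049877, 837900) ≈ -3.6399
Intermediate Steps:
Function('Q')(A, t) = Add(-3, t)
Function('B')(j, c) = -19 (Function('B')(j, c) = Add(Mul(Add(-3, 0), 6), -1) = Add(Mul(-3, 6), -1) = Add(-18, -1) = -19)
Add(Mul(-2495, Pow(684, -1)), Mul(Function('B')(-14, 65), Pow(-2450, -1))) = Add(Mul(-2495, Pow(684, -1)), Mul(-19, Pow(-2450, -1))) = Add(Mul(-2495, Rational(1, 684)), Mul(-19, Rational(-1, 2450))) = Add(Rational(-2495, 684), Rational(19, 2450)) = Rational(-3049877, 837900)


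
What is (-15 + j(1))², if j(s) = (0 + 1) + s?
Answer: 169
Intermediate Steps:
j(s) = 1 + s
(-15 + j(1))² = (-15 + (1 + 1))² = (-15 + 2)² = (-13)² = 169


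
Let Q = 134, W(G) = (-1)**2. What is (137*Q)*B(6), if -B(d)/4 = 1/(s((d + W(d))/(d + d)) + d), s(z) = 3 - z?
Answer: -881184/101 ≈ -8724.6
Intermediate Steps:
W(G) = 1
B(d) = -4/(3 + d - (1 + d)/(2*d)) (B(d) = -4/((3 - (d + 1)/(d + d)) + d) = -4/((3 - (1 + d)/(2*d)) + d) = -4/(3 + d - (1 + d)/(2*d)))
(137*Q)*B(6) = (137*134)*(8*6/(1 + 6 - 2*6*(3 + 6))) = 18358*(8*6/(1 + 6 - 2*6*9)) = 18358*(8*6/(1 + 6 - 108)) = 18358*(8*6/(-101)) = 18358*(8*6*(-1/101)) = 18358*(-48/101) = -881184/101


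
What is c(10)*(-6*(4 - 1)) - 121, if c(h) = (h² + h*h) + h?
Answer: -3901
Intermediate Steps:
c(h) = h + 2*h² (c(h) = (h² + h²) + h = 2*h² + h = h + 2*h²)
c(10)*(-6*(4 - 1)) - 121 = (10*(1 + 2*10))*(-6*(4 - 1)) - 121 = (10*(1 + 20))*(-6*3) - 121 = (10*21)*(-18) - 121 = 210*(-18) - 121 = -3780 - 121 = -3901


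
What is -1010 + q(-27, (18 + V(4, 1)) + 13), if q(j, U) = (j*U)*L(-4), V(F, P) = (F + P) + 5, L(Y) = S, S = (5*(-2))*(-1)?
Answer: -12080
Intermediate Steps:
S = 10 (S = -10*(-1) = 10)
L(Y) = 10
V(F, P) = 5 + F + P
q(j, U) = 10*U*j (q(j, U) = (j*U)*10 = (U*j)*10 = 10*U*j)
-1010 + q(-27, (18 + V(4, 1)) + 13) = -1010 + 10*((18 + (5 + 4 + 1)) + 13)*(-27) = -1010 + 10*((18 + 10) + 13)*(-27) = -1010 + 10*(28 + 13)*(-27) = -1010 + 10*41*(-27) = -1010 - 11070 = -12080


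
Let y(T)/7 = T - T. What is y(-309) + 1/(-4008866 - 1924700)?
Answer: -1/5933566 ≈ -1.6853e-7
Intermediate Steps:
y(T) = 0 (y(T) = 7*(T - T) = 7*0 = 0)
y(-309) + 1/(-4008866 - 1924700) = 0 + 1/(-4008866 - 1924700) = 0 + 1/(-5933566) = 0 - 1/5933566 = -1/5933566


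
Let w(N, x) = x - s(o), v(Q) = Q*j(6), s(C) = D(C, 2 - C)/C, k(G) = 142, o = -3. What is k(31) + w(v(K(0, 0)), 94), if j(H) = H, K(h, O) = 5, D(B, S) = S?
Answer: 713/3 ≈ 237.67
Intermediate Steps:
s(C) = (2 - C)/C
v(Q) = 6*Q (v(Q) = Q*6 = 6*Q)
w(N, x) = 5/3 + x (w(N, x) = x - (2 - 1*(-3))/(-3) = x - (-1)*(2 + 3)/3 = x - (-1)*5/3 = x - 1*(-5/3) = x + 5/3 = 5/3 + x)
k(31) + w(v(K(0, 0)), 94) = 142 + (5/3 + 94) = 142 + 287/3 = 713/3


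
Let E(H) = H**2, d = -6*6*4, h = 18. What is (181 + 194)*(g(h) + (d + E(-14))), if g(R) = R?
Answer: 26250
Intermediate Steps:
d = -144 (d = -36*4 = -144)
(181 + 194)*(g(h) + (d + E(-14))) = (181 + 194)*(18 + (-144 + (-14)**2)) = 375*(18 + (-144 + 196)) = 375*(18 + 52) = 375*70 = 26250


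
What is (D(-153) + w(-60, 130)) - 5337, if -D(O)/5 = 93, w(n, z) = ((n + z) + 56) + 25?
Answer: -5651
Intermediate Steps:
w(n, z) = 81 + n + z (w(n, z) = (56 + n + z) + 25 = 81 + n + z)
D(O) = -465 (D(O) = -5*93 = -465)
(D(-153) + w(-60, 130)) - 5337 = (-465 + (81 - 60 + 130)) - 5337 = (-465 + 151) - 5337 = -314 - 5337 = -5651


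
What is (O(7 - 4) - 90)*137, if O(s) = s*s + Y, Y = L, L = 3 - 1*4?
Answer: -11234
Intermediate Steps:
L = -1 (L = 3 - 4 = -1)
Y = -1
O(s) = -1 + s² (O(s) = s*s - 1 = s² - 1 = -1 + s²)
(O(7 - 4) - 90)*137 = ((-1 + (7 - 4)²) - 90)*137 = ((-1 + 3²) - 90)*137 = ((-1 + 9) - 90)*137 = (8 - 90)*137 = -82*137 = -11234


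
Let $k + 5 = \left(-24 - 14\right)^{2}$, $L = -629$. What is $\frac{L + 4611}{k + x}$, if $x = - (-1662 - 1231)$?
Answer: $\frac{1991}{2166} \approx 0.91921$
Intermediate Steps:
$k = 1439$ ($k = -5 + \left(-24 - 14\right)^{2} = -5 + \left(-38\right)^{2} = -5 + 1444 = 1439$)
$x = 2893$ ($x = - (-1662 - 1231) = \left(-1\right) \left(-2893\right) = 2893$)
$\frac{L + 4611}{k + x} = \frac{-629 + 4611}{1439 + 2893} = \frac{3982}{4332} = 3982 \cdot \frac{1}{4332} = \frac{1991}{2166}$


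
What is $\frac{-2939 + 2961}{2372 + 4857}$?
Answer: $\frac{22}{7229} \approx 0.0030433$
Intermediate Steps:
$\frac{-2939 + 2961}{2372 + 4857} = \frac{22}{7229}$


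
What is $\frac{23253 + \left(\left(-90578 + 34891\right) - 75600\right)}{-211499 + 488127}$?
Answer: $- \frac{54017}{138314} \approx -0.39054$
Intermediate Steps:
$\frac{23253 + \left(\left(-90578 + 34891\right) - 75600\right)}{-211499 + 488127} = \frac{23253 - 131287}{276628} = \left(23253 - 131287\right) \frac{1}{276628} = \left(-108034\right) \frac{1}{276628} = - \frac{54017}{138314}$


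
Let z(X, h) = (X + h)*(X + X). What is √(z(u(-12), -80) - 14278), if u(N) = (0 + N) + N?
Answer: I*√9286 ≈ 96.364*I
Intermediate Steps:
u(N) = 2*N (u(N) = N + N = 2*N)
z(X, h) = 2*X*(X + h) (z(X, h) = (X + h)*(2*X) = 2*X*(X + h))
√(z(u(-12), -80) - 14278) = √(2*(2*(-12))*(2*(-12) - 80) - 14278) = √(2*(-24)*(-24 - 80) - 14278) = √(2*(-24)*(-104) - 14278) = √(4992 - 14278) = √(-9286) = I*√9286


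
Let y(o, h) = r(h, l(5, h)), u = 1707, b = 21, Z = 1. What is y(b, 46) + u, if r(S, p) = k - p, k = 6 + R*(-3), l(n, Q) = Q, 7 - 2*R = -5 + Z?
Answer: 3301/2 ≈ 1650.5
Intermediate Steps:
R = 11/2 (R = 7/2 - (-5 + 1)/2 = 7/2 - 1/2*(-4) = 7/2 + 2 = 11/2 ≈ 5.5000)
k = -21/2 (k = 6 + (11/2)*(-3) = 6 - 33/2 = -21/2 ≈ -10.500)
r(S, p) = -21/2 - p
y(o, h) = -21/2 - h
y(b, 46) + u = (-21/2 - 1*46) + 1707 = (-21/2 - 46) + 1707 = -113/2 + 1707 = 3301/2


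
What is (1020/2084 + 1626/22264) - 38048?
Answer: -220666462823/5799772 ≈ -38047.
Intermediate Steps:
(1020/2084 + 1626/22264) - 38048 = (1020*(1/2084) + 1626*(1/22264)) - 38048 = (255/521 + 813/11132) - 38048 = 3262233/5799772 - 38048 = -220666462823/5799772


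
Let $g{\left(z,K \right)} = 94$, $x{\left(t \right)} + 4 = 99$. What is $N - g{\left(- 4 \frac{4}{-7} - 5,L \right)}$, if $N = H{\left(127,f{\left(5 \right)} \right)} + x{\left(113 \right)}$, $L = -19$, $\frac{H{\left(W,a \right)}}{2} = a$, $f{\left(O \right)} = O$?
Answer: $11$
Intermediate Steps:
$x{\left(t \right)} = 95$ ($x{\left(t \right)} = -4 + 99 = 95$)
$H{\left(W,a \right)} = 2 a$
$N = 105$ ($N = 2 \cdot 5 + 95 = 10 + 95 = 105$)
$N - g{\left(- 4 \frac{4}{-7} - 5,L \right)} = 105 - 94 = 11$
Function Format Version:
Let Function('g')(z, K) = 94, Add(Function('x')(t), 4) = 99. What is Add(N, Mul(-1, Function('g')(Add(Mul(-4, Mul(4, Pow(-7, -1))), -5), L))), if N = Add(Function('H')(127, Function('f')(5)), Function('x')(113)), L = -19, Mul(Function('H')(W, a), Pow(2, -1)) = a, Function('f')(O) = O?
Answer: 11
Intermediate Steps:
Function('x')(t) = 95 (Function('x')(t) = Add(-4, 99) = 95)
Function('H')(W, a) = Mul(2, a)
N = 105 (N = Add(Mul(2, 5), 95) = Add(10, 95) = 105)
Add(N, Mul(-1, Function('g')(Add(Mul(-4, Mul(4, Pow(-7, -1))), -5), L))) = Add(105, Mul(-1, 94)) = Add(105, -94) = 11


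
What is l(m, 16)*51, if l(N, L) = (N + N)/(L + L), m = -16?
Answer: -51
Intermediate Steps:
l(N, L) = N/L (l(N, L) = (2*N)/((2*L)) = (2*N)*(1/(2*L)) = N/L)
l(m, 16)*51 = -16/16*51 = -16*1/16*51 = -1*51 = -51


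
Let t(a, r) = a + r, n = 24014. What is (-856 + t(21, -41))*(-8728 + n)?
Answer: -13390536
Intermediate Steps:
(-856 + t(21, -41))*(-8728 + n) = (-856 + (21 - 41))*(-8728 + 24014) = (-856 - 20)*15286 = -876*15286 = -13390536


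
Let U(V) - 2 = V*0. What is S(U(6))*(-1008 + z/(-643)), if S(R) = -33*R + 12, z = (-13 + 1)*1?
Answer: 34999128/643 ≈ 54431.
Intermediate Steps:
z = -12 (z = -12*1 = -12)
U(V) = 2 (U(V) = 2 + V*0 = 2 + 0 = 2)
S(R) = 12 - 33*R
S(U(6))*(-1008 + z/(-643)) = (12 - 33*2)*(-1008 - 12/(-643)) = (12 - 66)*(-1008 - 12*(-1/643)) = -54*(-1008 + 12/643) = -54*(-648132/643) = 34999128/643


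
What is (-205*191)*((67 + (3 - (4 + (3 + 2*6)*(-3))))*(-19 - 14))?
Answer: 143424765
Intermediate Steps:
(-205*191)*((67 + (3 - (4 + (3 + 2*6)*(-3))))*(-19 - 14)) = -39155*(67 + (3 - (4 + (3 + 12)*(-3))))*(-33) = -39155*(67 + (3 - (4 + 15*(-3))))*(-33) = -39155*(67 + (3 - (4 - 45)))*(-33) = -39155*(67 + (3 - 1*(-41)))*(-33) = -39155*(67 + (3 + 41))*(-33) = -39155*(67 + 44)*(-33) = -4346205*(-33) = -39155*(-3663) = 143424765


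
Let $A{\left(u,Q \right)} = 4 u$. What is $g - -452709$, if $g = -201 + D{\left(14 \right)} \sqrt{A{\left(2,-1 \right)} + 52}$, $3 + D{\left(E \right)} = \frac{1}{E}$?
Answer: $452508 - \frac{41 \sqrt{15}}{7} \approx 4.5249 \cdot 10^{5}$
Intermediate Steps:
$D{\left(E \right)} = -3 + \frac{1}{E}$
$g = -201 - \frac{41 \sqrt{15}}{7}$ ($g = -201 + \left(-3 + \frac{1}{14}\right) \sqrt{4 \cdot 2 + 52} = -201 + \left(-3 + \frac{1}{14}\right) \sqrt{8 + 52} = -201 - \frac{41 \sqrt{60}}{14} = -201 - \frac{41 \cdot 2 \sqrt{15}}{14} = -201 - \frac{41 \sqrt{15}}{7} \approx -223.68$)
$g - -452709 = \left(-201 - \frac{41 \sqrt{15}}{7}\right) - -452709 = \left(-201 - \frac{41 \sqrt{15}}{7}\right) + 452709 = 452508 - \frac{41 \sqrt{15}}{7}$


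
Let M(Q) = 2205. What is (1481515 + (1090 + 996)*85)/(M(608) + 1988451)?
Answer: 1658825/1990656 ≈ 0.83331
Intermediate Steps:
(1481515 + (1090 + 996)*85)/(M(608) + 1988451) = (1481515 + (1090 + 996)*85)/(2205 + 1988451) = (1481515 + 2086*85)/1990656 = (1481515 + 177310)*(1/1990656) = 1658825*(1/1990656) = 1658825/1990656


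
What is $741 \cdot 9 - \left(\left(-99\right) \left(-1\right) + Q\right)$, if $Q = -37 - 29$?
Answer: $6636$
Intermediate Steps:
$Q = -66$ ($Q = -37 - 29 = -66$)
$741 \cdot 9 - \left(\left(-99\right) \left(-1\right) + Q\right) = 741 \cdot 9 - \left(\left(-99\right) \left(-1\right) - 66\right) = 6669 - \left(99 - 66\right) = 6669 - 33 = 6636$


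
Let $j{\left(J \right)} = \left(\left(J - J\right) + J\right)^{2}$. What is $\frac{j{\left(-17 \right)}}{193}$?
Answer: $\frac{289}{193} \approx 1.4974$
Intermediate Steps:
$j{\left(J \right)} = J^{2}$ ($j{\left(J \right)} = \left(0 + J\right)^{2} = J^{2}$)
$\frac{j{\left(-17 \right)}}{193} = \frac{\left(-17\right)^{2}}{193} = 289 \cdot \frac{1}{193} = \frac{289}{193}$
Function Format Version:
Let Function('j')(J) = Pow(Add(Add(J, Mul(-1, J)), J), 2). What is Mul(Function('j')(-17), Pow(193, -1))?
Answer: Rational(289, 193) ≈ 1.4974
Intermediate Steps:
Function('j')(J) = Pow(J, 2) (Function('j')(J) = Pow(Add(0, J), 2) = Pow(J, 2))
Mul(Function('j')(-17), Pow(193, -1)) = Mul(Pow(-17, 2), Pow(193, -1)) = Mul(289, Rational(1, 193)) = Rational(289, 193)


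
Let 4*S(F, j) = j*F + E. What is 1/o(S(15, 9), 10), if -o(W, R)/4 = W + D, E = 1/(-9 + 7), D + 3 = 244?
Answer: -2/2197 ≈ -0.00091033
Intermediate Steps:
D = 241 (D = -3 + 244 = 241)
E = -1/2 (E = 1/(-2) = -1/2 ≈ -0.50000)
S(F, j) = -1/8 + F*j/4 (S(F, j) = (j*F - 1/2)/4 = (F*j - 1/2)/4 = (-1/2 + F*j)/4 = -1/8 + F*j/4)
o(W, R) = -964 - 4*W (o(W, R) = -4*(W + 241) = -4*(241 + W) = -964 - 4*W)
1/o(S(15, 9), 10) = 1/(-964 - 4*(-1/8 + (1/4)*15*9)) = 1/(-964 - 4*(-1/8 + 135/4)) = 1/(-964 - 4*269/8) = 1/(-964 - 269/2) = 1/(-2197/2) = -2/2197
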